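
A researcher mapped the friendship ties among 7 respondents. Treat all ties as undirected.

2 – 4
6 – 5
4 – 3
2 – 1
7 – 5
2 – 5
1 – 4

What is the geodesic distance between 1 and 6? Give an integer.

One shortest route is 1 – 2 – 5 – 6, which uses 3 edges, and at distance 2 from 1 we only reach {3, 5}, which does not include 6. So d(1,6) = 3.

3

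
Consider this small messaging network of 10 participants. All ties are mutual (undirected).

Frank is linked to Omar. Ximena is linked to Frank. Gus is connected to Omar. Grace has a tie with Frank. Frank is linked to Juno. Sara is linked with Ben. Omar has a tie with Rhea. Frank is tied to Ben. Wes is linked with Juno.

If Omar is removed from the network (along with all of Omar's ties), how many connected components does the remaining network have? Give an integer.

3

Without Omar, the remaining ties split the others into: {Ben, Frank, Grace, Juno, Sara, Wes, Ximena}; {Rhea}; {Gus}.
That's 3 separate components.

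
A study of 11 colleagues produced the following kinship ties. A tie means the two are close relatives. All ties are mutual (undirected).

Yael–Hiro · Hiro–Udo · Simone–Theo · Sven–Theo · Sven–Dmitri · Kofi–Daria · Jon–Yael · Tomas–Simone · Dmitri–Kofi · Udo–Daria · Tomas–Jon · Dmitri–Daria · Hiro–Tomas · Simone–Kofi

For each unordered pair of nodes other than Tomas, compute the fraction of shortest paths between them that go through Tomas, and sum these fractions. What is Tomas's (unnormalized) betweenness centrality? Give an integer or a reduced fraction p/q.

Pairs whose geodesics pass through Tomas — Udo–Theo: 1/3; Udo–Simone: 1/2; Udo–Jon: 1/2; Daria–Jon: 2/3; Kofi–Jon: 1; Kofi–Yael: 2/3; Kofi–Hiro: 1/2; Dmitri–Jon: 1; Sven–Jon: 1; Sven–Yael: 2/3; Sven–Hiro: 1/2; Theo–Jon: 1; Theo–Yael: 2/2; Theo–Hiro: 1 … (+4 more pairs).
All other pairs contribute 0.
Summing the contributions gives betweenness(Tomas) = 83/6.

83/6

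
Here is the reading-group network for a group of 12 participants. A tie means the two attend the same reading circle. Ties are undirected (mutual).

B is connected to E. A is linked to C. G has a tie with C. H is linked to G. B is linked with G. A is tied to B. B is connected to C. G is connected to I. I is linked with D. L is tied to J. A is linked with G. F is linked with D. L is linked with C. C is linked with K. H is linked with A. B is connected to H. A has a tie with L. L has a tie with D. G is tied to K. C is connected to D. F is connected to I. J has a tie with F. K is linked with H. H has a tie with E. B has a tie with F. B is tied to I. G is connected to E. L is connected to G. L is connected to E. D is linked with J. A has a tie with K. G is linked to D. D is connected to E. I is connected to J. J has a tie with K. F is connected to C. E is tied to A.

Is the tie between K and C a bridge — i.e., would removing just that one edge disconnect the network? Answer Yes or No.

No

Even without that edge, K still reaches C via K – G – C, so the network stays connected. Not a bridge.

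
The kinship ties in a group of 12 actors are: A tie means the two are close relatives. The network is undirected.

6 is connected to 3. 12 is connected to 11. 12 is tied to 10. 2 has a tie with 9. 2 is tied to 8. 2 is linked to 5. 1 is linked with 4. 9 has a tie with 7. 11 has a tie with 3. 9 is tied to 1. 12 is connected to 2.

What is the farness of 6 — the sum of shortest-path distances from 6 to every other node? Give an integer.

48

Distances from 6: 1:6, 2:4, 3:1, 4:7, 5:5, 7:6, 8:5, 9:5, 10:4, 11:2, 12:3.
Sum = 6 + 4 + 1 + 7 + 5 + 6 + 5 + 5 + 4 + 2 + 3 = 48.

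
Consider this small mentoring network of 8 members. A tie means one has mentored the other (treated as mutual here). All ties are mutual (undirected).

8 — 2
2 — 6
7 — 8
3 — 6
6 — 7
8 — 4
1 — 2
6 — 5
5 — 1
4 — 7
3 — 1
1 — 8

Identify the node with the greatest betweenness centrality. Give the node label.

Unnormalized betweenness of each node: 1:9/2, 2:5/6, 3:1/3, 4:0, 5:1/3, 6:5, 7:5/2, 8:9/2.
6 has the largest value, 5, making it the main broker — the node through which the most shortest paths run.

6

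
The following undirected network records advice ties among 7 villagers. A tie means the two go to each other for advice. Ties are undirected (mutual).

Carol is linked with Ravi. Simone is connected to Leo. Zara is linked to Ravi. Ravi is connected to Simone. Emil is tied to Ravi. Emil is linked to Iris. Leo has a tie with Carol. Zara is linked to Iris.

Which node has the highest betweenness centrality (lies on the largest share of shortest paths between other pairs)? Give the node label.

Ravi

Unnormalized betweenness of each node: Carol:2, Emil:2, Iris:1/2, Leo:1/2, Ravi:10, Simone:2, Zara:2.
Ravi has the largest value, 10, making it the main broker — the node through which the most shortest paths run.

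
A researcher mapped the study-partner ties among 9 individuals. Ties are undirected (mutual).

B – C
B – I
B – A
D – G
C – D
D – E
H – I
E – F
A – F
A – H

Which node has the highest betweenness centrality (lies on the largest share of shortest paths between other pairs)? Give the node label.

Unnormalized betweenness of each node: A:8, B:19/2, C:43/6, D:28/3, E:25/6, F:29/6, G:0, H:4/3, I:5/3.
B has the largest value, 19/2, making it the main broker — the node through which the most shortest paths run.

B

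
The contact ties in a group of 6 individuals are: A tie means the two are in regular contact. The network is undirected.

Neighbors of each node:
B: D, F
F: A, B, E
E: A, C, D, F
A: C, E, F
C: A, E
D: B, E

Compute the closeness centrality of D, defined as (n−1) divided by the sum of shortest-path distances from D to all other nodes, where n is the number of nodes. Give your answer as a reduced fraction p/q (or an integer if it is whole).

5/8

Distances from D: A:2, B:1, C:2, E:1, F:2. Sum = 8.
n = 6, so closeness = 5/8.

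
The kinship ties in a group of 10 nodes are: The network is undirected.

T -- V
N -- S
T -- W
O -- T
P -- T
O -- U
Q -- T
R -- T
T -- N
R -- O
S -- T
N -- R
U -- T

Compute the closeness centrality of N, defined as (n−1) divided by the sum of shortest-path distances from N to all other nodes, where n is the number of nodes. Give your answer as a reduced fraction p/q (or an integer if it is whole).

3/5

Distances from N: O:2, P:2, Q:2, R:1, S:1, T:1, U:2, V:2, W:2. Sum = 15.
n = 10, so closeness = 9/15 = 3/5.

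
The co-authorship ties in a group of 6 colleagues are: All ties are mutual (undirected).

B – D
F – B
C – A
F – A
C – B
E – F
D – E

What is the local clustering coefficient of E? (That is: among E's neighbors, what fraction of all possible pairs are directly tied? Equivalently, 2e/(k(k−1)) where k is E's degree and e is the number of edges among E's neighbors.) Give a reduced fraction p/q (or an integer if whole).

0

E's neighbors: D and F (k = 2).
Possible neighbor pairs: C(2,2) = 1. Edges among them: none → e = 0.
Clustering(E) = 0/1.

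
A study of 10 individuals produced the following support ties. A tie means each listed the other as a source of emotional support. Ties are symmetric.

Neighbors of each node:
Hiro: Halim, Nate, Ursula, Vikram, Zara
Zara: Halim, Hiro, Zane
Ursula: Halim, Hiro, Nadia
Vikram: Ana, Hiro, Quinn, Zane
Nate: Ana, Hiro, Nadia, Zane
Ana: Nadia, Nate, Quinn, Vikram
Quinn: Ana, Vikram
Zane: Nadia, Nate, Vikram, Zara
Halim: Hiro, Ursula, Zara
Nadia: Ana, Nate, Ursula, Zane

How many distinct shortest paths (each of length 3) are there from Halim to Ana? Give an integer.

3

The shortest distance is 3. The length-3 paths are: Halim–Ursula–Nadia–Ana; Halim–Hiro–Nate–Ana; Halim–Hiro–Vikram–Ana.
That gives 3 distinct shortest paths.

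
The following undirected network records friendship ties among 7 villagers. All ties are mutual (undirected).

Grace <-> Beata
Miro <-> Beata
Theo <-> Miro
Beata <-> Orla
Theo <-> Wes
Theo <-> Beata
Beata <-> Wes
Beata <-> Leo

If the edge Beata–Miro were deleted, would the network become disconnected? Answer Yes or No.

No

Even without that edge, Beata still reaches Miro via Beata – Theo – Miro, so the network stays connected. Not a bridge.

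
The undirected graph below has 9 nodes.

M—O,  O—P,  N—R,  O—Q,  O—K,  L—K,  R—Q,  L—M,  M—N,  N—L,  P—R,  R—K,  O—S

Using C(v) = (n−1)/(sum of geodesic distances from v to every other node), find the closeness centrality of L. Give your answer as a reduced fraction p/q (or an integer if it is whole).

1/2

Distances from L: K:1, M:1, N:1, O:2, P:3, Q:3, R:2, S:3. Sum = 16.
n = 9, so closeness = 8/16 = 1/2.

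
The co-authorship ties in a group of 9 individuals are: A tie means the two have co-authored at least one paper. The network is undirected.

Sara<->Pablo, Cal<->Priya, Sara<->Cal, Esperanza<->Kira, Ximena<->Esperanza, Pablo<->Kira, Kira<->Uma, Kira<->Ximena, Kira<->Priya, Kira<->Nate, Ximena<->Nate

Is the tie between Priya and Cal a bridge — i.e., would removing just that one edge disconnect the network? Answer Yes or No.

Even without that edge, Priya still reaches Cal via Priya – Kira – Pablo – Sara – Cal, so the network stays connected. Not a bridge.

No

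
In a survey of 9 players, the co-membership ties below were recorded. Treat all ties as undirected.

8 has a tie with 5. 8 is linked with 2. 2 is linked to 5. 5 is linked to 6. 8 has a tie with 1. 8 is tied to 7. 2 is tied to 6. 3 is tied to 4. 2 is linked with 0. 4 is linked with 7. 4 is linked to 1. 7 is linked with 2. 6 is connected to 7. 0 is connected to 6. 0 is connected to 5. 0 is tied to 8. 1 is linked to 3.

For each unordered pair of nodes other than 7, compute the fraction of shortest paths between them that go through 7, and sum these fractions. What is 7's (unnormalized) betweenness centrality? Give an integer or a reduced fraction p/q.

123/20

Pairs whose geodesics pass through 7 — 3–6: 1; 3–2: 1/2; 1–6: 2/5; 4–6: 1; 4–2: 1; 4–5: 3/4; 4–0: 3/4; 4–8: 1/2; 6–8: 1/4.
All other pairs contribute 0.
Summing the contributions gives betweenness(7) = 123/20.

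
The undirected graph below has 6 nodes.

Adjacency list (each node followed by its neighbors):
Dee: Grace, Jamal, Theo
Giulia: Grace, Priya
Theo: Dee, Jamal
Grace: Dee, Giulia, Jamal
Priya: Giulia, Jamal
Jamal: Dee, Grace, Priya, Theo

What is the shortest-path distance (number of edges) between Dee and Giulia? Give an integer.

One shortest route is Dee – Grace – Giulia, which uses 2 edges, and Dee and Giulia are not directly tied, so nothing shorter exists. So d(Dee,Giulia) = 2.

2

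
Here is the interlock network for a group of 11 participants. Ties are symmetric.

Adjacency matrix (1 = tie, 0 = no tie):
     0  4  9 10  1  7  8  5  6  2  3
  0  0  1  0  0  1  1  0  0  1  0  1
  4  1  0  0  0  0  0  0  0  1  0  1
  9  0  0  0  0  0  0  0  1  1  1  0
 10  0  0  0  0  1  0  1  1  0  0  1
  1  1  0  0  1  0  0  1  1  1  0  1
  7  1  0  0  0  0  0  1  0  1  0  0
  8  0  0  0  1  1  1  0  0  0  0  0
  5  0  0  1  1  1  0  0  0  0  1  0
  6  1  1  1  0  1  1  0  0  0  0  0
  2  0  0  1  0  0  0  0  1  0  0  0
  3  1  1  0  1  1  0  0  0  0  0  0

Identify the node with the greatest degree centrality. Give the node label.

1

Degrees — 0:5, 1:6, 2:2, 3:4, 4:3, 5:4, 6:5, 7:3, 8:3, 9:3, 10:4.
The maximum is 6, attained only by 1.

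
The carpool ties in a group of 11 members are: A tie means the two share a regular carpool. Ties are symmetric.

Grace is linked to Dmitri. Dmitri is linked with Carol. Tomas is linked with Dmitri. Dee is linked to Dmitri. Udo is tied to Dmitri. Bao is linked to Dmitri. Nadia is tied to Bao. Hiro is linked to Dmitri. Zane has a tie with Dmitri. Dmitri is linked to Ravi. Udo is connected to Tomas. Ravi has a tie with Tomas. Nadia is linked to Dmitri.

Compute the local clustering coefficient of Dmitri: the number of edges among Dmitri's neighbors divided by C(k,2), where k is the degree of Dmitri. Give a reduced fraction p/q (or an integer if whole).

Dmitri's neighbors: Bao, Carol, Dee, Grace, Hiro, Nadia, Ravi, Tomas, Udo, and Zane (k = 10).
Possible neighbor pairs: C(10,2) = 45. Edges among them: Bao–Nadia, Ravi–Tomas, Tomas–Udo → e = 3.
Clustering(Dmitri) = 3/45 = 1/15.

1/15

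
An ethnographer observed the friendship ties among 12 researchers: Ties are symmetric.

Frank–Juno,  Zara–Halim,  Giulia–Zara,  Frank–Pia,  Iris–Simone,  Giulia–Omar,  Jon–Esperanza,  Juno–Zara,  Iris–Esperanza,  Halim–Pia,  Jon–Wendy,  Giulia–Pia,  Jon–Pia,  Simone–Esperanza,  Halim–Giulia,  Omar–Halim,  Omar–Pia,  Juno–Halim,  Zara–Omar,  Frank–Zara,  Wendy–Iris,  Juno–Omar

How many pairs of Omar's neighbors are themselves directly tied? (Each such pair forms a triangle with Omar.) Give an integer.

Omar's neighbors: Giulia, Halim, Juno, Pia, and Zara.
Neighbor pairs that are themselves tied: Omar–Giulia–Halim; Omar–Giulia–Pia; Omar–Giulia–Zara; Omar–Halim–Juno; Omar–Halim–Pia; Omar–Halim–Zara; Omar–Juno–Zara. Each forms one triangle with Omar, for 7 in total.

7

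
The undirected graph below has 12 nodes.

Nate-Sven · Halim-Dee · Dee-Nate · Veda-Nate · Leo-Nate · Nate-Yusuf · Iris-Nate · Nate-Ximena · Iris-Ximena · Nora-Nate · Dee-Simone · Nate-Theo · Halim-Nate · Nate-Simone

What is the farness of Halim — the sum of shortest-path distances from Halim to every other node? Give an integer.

20

Distances from Halim: Dee:1, Iris:2, Leo:2, Nate:1, Nora:2, Simone:2, Sven:2, Theo:2, Veda:2, Ximena:2, Yusuf:2.
Sum = 1 + 2 + 2 + 1 + 2 + 2 + 2 + 2 + 2 + 2 + 2 = 20.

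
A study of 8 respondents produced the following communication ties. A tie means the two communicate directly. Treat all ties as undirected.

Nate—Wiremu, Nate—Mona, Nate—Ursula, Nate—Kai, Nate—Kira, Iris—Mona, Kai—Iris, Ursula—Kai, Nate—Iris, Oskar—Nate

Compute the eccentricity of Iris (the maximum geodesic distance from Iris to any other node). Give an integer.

2

Distances from Iris: Kai:1, Kira:2, Mona:1, Nate:1, Oskar:2, Ursula:2, Wiremu:2.
The largest is 2 (to Wiremu, Kira, Oskar, and Ursula), so the eccentricity of Iris is 2.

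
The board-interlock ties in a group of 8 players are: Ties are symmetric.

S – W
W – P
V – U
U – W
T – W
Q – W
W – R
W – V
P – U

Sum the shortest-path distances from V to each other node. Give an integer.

Distances from V: P:2, Q:2, R:2, S:2, T:2, U:1, W:1.
Sum = 2 + 2 + 2 + 2 + 2 + 1 + 1 = 12.

12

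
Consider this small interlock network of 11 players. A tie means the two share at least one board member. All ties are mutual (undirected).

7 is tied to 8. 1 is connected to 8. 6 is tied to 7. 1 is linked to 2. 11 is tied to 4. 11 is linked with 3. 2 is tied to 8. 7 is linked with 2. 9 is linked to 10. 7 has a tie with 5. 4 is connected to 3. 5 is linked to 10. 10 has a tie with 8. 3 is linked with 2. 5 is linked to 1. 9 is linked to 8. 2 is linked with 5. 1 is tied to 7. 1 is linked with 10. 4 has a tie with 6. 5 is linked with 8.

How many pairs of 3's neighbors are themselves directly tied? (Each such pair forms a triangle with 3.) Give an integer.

1

3's neighbors: 2, 4, and 11.
Neighbor pairs that are themselves tied: 3–4–11. Each forms one triangle with 3, for 1 in total.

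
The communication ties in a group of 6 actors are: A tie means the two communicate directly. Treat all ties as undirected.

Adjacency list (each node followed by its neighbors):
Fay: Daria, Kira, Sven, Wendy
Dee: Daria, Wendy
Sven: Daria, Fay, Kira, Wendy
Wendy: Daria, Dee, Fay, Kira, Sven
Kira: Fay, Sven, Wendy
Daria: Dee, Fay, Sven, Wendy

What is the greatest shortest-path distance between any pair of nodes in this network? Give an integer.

2

Eccentricity of each node (its greatest distance to any other): Daria:2, Dee:2, Fay:2, Kira:2, Sven:2, Wendy:1.
The maximum eccentricity is 2, realized for instance by the pair Fay–Dee via Fay – Daria – Dee. So the diameter is 2.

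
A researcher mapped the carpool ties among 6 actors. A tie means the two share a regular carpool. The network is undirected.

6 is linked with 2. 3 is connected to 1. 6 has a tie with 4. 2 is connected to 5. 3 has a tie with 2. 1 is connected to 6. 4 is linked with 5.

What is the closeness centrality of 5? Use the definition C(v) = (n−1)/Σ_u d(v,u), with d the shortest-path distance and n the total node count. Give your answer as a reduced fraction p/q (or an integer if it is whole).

5/9

Distances from 5: 1:3, 2:1, 3:2, 4:1, 6:2. Sum = 9.
n = 6, so closeness = 5/9.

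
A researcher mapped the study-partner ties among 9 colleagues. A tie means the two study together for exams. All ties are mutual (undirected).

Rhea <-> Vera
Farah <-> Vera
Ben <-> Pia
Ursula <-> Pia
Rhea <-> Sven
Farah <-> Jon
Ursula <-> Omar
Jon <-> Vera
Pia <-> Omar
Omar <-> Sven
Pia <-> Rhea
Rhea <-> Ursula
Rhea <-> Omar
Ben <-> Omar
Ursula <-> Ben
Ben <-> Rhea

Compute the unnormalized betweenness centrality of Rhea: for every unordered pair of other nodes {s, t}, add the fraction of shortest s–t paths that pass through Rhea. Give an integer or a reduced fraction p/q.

33/2

Pairs whose geodesics pass through Rhea — Farah–Omar: 1; Farah–Ben: 1; Farah–Sven: 1; Farah–Ursula: 1; Farah–Pia: 1; Vera–Omar: 1; Vera–Ben: 1; Vera–Sven: 1; Vera–Ursula: 1; Vera–Pia: 1; Jon–Omar: 1; Jon–Ben: 1; Jon–Sven: 1; Jon–Ursula: 1 … (+4 more pairs).
All other pairs contribute 0.
Summing the contributions gives betweenness(Rhea) = 33/2.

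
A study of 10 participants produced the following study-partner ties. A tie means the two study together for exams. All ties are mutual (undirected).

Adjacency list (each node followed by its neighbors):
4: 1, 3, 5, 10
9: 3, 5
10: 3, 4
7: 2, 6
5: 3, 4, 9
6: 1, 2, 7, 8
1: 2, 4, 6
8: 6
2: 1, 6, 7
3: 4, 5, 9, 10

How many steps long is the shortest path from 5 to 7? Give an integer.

One shortest route is 5 – 4 – 1 – 6 – 7, which uses 4 edges, and at distance 3 from 5 we only reach {2, 6}, which does not include 7. So d(5,7) = 4.

4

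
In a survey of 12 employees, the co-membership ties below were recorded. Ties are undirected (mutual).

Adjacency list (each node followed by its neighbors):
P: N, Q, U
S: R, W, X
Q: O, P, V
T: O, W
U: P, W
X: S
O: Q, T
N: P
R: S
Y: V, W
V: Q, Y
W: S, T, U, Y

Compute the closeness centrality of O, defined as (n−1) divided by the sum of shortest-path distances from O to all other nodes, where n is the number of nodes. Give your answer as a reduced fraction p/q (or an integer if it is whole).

11/28

Distances from O: N:3, P:2, Q:1, R:4, S:3, T:1, U:3, V:2, W:2, X:4, Y:3. Sum = 28.
n = 12, so closeness = 11/28.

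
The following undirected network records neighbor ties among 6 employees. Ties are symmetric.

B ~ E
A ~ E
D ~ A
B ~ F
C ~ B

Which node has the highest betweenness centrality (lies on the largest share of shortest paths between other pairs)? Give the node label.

B

Unnormalized betweenness of each node: A:4, B:7, C:0, D:0, E:6, F:0.
B has the largest value, 7, making it the main broker — the node through which the most shortest paths run.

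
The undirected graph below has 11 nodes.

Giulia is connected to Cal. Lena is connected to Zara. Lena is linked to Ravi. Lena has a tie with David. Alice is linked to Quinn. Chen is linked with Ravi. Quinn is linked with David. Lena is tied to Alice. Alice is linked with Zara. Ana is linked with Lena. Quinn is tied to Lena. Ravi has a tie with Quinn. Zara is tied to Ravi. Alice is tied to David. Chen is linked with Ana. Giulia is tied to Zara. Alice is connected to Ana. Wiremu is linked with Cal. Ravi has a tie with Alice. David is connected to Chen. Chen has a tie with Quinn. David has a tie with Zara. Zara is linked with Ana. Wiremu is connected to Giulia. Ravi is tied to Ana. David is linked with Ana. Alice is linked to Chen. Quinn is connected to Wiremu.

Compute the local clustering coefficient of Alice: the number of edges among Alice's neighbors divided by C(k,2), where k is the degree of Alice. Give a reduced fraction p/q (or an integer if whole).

Alice's neighbors: Ana, Chen, David, Lena, Quinn, Ravi, and Zara (k = 7).
Possible neighbor pairs: C(7,2) = 21. Edges among them: Ana–Chen, Ana–David, Ana–Lena, Ana–Ravi, Ana–Zara, Chen–David, Chen–Quinn, Chen–Ravi, David–Lena, David–Quinn, David–Zara, Lena–Quinn, Lena–Ravi, Lena–Zara, Quinn–Ravi, Ravi–Zara → e = 16.
Clustering(Alice) = 16/21.

16/21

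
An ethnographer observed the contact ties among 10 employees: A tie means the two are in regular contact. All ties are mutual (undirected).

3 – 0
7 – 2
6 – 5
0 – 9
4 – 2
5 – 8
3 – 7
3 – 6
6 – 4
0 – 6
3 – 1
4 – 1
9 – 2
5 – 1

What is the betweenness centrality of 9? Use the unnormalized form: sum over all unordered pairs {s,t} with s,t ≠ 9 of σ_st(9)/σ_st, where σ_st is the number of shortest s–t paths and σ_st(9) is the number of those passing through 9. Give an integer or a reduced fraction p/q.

1

Pairs whose geodesics pass through 9 — 0–2: 1.
All other pairs contribute 0.
Summing the contributions gives betweenness(9) = 1.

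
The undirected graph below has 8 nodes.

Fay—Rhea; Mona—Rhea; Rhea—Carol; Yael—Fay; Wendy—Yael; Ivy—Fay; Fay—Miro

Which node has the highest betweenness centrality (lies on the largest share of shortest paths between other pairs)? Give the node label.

Unnormalized betweenness of each node: Carol:0, Fay:17, Ivy:0, Miro:0, Mona:0, Rhea:11, Wendy:0, Yael:6.
Fay has the largest value, 17, making it the main broker — the node through which the most shortest paths run.

Fay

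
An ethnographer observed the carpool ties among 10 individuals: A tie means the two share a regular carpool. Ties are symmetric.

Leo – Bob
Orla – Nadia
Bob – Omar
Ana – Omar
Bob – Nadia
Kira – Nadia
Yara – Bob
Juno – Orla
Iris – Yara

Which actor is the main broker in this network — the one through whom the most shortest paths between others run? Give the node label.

Bob

Unnormalized betweenness of each node: Ana:0, Bob:28, Iris:0, Juno:0, Kira:0, Leo:0, Nadia:20, Omar:8, Orla:8, Yara:8.
Bob has the largest value, 28, making it the main broker — the node through which the most shortest paths run.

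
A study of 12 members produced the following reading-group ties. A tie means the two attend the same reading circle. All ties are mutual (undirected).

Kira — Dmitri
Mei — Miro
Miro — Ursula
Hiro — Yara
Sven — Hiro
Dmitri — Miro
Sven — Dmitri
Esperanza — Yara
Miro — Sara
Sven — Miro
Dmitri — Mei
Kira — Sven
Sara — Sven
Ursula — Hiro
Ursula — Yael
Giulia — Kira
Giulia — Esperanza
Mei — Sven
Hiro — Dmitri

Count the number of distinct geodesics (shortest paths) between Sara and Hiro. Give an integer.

The shortest distance is 2, and the only length-2 path is Sara–Sven–Hiro. So there is exactly 1 shortest path.

1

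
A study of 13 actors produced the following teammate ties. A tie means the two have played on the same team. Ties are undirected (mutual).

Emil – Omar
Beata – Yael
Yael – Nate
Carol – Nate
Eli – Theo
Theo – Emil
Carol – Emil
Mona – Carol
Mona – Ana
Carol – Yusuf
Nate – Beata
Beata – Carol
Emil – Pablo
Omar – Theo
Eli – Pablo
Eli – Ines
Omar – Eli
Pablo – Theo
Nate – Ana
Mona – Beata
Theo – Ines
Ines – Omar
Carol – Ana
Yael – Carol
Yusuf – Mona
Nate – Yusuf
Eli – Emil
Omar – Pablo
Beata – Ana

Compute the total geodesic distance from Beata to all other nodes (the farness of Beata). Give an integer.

25

Distances from Beata: Ana:1, Carol:1, Eli:3, Emil:2, Ines:4, Mona:1, Nate:1, Omar:3, Pablo:3, Theo:3, Yael:1, Yusuf:2.
Sum = 1 + 1 + 3 + 2 + 4 + 1 + 1 + 3 + 3 + 3 + 1 + 2 = 25.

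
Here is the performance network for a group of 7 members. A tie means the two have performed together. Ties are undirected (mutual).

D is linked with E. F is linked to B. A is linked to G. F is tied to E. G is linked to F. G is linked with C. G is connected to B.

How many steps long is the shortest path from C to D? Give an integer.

One shortest route is C – G – F – E – D, which uses 4 edges, and at distance 3 from C we only reach {E}, which does not include D. So d(C,D) = 4.

4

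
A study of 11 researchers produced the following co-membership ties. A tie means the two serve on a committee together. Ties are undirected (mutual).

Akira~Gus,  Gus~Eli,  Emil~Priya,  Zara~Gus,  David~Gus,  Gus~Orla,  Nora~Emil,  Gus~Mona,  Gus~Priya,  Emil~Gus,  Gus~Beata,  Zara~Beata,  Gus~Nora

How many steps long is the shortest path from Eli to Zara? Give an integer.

One shortest route is Eli – Gus – Zara, which uses 2 edges, and Eli and Zara are not directly tied, so nothing shorter exists. So d(Eli,Zara) = 2.

2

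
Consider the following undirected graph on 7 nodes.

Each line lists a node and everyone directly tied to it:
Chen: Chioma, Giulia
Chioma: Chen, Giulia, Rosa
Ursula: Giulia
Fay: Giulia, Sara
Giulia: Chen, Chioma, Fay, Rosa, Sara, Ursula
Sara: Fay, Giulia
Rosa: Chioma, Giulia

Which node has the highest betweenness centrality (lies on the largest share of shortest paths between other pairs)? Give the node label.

Unnormalized betweenness of each node: Chen:0, Chioma:1/2, Fay:0, Giulia:23/2, Rosa:0, Sara:0, Ursula:0.
Giulia has the largest value, 23/2, making it the main broker — the node through which the most shortest paths run.

Giulia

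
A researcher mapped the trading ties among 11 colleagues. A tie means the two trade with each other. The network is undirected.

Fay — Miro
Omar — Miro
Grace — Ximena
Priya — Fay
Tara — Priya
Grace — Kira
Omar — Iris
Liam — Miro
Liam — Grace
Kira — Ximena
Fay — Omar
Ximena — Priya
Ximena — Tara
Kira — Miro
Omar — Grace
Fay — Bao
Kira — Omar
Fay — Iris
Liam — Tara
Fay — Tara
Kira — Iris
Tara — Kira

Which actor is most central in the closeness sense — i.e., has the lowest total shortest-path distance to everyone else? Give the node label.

Fay

Farness (sum of distances to all others) for each node — Bao:23, Fay:14, Grace:17, Iris:18, Kira:15, Liam:19, Miro:16, Omar:15, Priya:17, Tara:15, Ximena:17.
The smallest farness is 14, for Fay, so Fay has the highest closeness.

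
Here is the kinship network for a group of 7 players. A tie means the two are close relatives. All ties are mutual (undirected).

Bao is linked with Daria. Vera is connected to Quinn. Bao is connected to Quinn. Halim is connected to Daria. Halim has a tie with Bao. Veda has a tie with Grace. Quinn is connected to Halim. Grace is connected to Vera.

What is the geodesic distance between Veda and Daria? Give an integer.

One shortest route is Veda – Grace – Vera – Quinn – Halim – Daria, which uses 5 edges, and at distance 4 from Veda we only reach {Bao, Halim}, which does not include Daria. So d(Veda,Daria) = 5.

5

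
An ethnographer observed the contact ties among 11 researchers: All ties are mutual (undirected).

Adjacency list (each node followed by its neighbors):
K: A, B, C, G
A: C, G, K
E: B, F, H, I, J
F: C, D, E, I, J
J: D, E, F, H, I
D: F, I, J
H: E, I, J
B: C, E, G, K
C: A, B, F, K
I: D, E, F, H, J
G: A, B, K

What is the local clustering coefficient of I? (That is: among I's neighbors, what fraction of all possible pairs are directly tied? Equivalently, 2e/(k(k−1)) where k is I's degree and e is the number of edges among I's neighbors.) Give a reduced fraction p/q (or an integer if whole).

7/10

I's neighbors: D, E, F, H, and J (k = 5).
Possible neighbor pairs: C(5,2) = 10. Edges among them: D–F, D–J, E–F, E–H, E–J, F–J, H–J → e = 7.
Clustering(I) = 7/10.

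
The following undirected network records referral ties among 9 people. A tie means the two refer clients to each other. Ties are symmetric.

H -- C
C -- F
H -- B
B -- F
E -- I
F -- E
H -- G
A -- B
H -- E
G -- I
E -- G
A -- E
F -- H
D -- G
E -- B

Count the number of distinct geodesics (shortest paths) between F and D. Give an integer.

The shortest distance is 3. The length-3 paths are: F–E–G–D; F–H–G–D.
That gives 2 distinct shortest paths.

2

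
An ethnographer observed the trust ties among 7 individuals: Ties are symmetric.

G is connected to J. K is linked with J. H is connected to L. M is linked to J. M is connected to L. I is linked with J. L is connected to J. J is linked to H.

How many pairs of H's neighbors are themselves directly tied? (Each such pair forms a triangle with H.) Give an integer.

1

H's neighbors: J and L.
Neighbor pairs that are themselves tied: H–J–L. Each forms one triangle with H, for 1 in total.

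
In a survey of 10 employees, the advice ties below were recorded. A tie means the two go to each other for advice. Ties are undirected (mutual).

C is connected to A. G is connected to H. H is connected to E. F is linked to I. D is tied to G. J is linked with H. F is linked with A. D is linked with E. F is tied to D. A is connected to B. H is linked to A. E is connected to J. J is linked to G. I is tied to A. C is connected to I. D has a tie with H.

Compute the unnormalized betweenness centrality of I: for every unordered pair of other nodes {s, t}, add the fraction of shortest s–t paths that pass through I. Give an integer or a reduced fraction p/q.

Pairs whose geodesics pass through I — F–C: 1/2; C–D: 1/3.
All other pairs contribute 0.
Summing the contributions gives betweenness(I) = 5/6.

5/6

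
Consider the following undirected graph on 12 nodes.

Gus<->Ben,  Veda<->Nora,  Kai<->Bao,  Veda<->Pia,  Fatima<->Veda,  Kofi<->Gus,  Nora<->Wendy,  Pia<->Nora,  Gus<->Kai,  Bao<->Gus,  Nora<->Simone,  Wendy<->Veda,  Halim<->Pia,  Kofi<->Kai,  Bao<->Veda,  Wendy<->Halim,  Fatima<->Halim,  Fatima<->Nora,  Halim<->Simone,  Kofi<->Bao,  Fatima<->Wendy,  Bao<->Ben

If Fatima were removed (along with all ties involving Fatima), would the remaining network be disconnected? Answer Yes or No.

No

Even without Fatima, every remaining node can still reach every other (the residual graph is connected), so Fatima is not a cut vertex.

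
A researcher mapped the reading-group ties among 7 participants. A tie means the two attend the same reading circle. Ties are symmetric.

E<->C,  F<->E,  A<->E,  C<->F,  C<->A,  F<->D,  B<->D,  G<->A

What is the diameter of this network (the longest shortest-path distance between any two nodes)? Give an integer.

Eccentricity of each node (its greatest distance to any other): A:4, B:5, C:3, D:4, E:3, F:3, G:5.
The maximum eccentricity is 5, realized for instance by the pair G–B via G – A – C – F – D – B. So the diameter is 5.

5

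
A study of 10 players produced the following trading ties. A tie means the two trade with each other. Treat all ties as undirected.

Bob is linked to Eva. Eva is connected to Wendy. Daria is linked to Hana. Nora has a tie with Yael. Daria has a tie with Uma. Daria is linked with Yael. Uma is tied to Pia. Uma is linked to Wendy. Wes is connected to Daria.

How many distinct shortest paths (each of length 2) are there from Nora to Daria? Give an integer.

1

The shortest distance is 2, and the only length-2 path is Nora–Yael–Daria. So there is exactly 1 shortest path.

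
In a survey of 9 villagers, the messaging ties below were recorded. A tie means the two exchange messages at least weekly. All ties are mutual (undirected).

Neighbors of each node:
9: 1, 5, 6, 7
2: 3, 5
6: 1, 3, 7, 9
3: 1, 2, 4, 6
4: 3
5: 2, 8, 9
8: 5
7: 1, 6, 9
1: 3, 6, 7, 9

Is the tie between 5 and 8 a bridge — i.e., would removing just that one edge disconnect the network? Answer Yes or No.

Yes

Without the 5–8 edge there is no alternate route between 5 and 8, so the network disconnects. It is a bridge.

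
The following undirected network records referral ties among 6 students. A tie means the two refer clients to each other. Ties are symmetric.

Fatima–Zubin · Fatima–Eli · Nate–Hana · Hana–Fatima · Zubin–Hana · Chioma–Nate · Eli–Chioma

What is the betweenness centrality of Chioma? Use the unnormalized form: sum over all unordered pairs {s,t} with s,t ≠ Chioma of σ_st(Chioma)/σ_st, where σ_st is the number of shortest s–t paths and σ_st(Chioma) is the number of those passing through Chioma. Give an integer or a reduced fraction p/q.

Pairs whose geodesics pass through Chioma — Nate–Eli: 1.
All other pairs contribute 0.
Summing the contributions gives betweenness(Chioma) = 1.

1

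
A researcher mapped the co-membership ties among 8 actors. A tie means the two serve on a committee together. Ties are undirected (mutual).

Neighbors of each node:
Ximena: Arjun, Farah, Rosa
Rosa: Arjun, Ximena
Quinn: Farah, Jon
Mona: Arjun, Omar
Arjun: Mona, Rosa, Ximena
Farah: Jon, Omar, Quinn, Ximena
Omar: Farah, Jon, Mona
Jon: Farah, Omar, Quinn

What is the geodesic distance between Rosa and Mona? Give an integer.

2

One shortest route is Rosa – Arjun – Mona, which uses 2 edges, and Rosa and Mona are not directly tied, so nothing shorter exists. So d(Rosa,Mona) = 2.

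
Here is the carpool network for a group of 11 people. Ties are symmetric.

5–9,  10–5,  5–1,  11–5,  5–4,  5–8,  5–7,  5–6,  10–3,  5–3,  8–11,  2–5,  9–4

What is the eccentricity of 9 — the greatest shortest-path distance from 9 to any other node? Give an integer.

2

Distances from 9: 1:2, 2:2, 3:2, 4:1, 5:1, 6:2, 7:2, 8:2, 10:2, 11:2.
The largest is 2 (to 8, 1, 7, 2, 10, 3, 11, and 6), so the eccentricity of 9 is 2.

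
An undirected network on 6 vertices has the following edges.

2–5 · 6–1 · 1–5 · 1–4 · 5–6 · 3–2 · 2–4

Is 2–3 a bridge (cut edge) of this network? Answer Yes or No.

Without the 2–3 edge there is no alternate route between 2 and 3, so the network disconnects. It is a bridge.

Yes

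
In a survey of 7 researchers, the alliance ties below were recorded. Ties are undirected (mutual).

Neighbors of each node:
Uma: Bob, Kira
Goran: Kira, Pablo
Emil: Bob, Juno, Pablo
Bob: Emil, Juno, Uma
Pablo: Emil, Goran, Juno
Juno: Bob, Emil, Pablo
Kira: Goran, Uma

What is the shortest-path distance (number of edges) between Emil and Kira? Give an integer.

One shortest route is Emil – Pablo – Goran – Kira, which uses 3 edges, and at distance 2 from Emil we only reach {Goran, Uma}, which does not include Kira. So d(Emil,Kira) = 3.

3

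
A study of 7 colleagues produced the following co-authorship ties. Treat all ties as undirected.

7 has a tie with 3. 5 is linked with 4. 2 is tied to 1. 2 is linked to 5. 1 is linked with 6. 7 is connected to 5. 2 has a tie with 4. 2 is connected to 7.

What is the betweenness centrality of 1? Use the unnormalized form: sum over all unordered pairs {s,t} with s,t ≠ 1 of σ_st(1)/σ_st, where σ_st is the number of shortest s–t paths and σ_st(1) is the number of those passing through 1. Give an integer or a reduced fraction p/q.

Pairs whose geodesics pass through 1 — 5–6: 1; 2–6: 1; 7–6: 1; 4–6: 1; 6–3: 1.
All other pairs contribute 0.
Summing the contributions gives betweenness(1) = 5.

5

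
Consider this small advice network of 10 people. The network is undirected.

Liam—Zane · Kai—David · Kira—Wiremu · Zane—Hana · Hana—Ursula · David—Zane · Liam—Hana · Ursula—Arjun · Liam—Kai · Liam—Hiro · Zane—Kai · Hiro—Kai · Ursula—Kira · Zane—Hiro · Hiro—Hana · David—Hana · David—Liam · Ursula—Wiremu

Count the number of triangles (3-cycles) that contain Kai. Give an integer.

5

Kai's neighbors: David, Hiro, Liam, and Zane.
Neighbor pairs that are themselves tied: Kai–David–Liam; Kai–David–Zane; Kai–Hiro–Liam; Kai–Hiro–Zane; Kai–Liam–Zane. Each forms one triangle with Kai, for 5 in total.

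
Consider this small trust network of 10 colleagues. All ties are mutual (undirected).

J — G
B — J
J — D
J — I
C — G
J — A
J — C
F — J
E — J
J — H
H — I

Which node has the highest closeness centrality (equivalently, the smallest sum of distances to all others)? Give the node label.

J

Farness (sum of distances to all others) for each node — A:17, B:17, C:16, D:17, E:17, F:17, G:16, H:16, I:16, J:9.
The smallest farness is 9, for J, so J has the highest closeness.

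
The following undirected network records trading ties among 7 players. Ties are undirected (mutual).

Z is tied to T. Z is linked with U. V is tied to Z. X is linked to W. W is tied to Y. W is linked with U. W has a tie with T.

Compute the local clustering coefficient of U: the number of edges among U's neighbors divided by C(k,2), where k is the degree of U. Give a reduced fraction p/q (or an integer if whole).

0

U's neighbors: W and Z (k = 2).
Possible neighbor pairs: C(2,2) = 1. Edges among them: none → e = 0.
Clustering(U) = 0/1.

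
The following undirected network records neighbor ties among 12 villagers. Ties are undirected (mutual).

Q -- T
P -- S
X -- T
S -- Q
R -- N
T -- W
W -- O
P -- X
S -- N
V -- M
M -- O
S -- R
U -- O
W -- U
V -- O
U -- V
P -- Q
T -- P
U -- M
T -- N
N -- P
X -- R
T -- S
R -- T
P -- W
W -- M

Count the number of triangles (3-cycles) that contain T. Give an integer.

T's neighbors: N, P, Q, R, S, W, and X.
Neighbor pairs that are themselves tied: T–N–P; T–N–R; T–N–S; T–P–Q; T–P–S; T–P–W; T–P–X; T–Q–S; T–R–S; T–R–X. Each forms one triangle with T, for 10 in total.

10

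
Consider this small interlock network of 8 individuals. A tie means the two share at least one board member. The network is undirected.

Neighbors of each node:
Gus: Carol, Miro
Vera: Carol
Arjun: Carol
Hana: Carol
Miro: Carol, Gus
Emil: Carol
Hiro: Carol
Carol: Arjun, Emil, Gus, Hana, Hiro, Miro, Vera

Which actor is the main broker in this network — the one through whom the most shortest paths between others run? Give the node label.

Unnormalized betweenness of each node: Arjun:0, Carol:20, Emil:0, Gus:0, Hana:0, Hiro:0, Miro:0, Vera:0.
Carol has the largest value, 20, making it the main broker — the node through which the most shortest paths run.

Carol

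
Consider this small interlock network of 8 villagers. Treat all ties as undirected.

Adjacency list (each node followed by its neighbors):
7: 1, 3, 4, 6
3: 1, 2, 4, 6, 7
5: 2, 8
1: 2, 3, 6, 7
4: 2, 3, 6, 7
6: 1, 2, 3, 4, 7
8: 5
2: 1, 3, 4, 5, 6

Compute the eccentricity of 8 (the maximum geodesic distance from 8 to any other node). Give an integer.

4

Distances from 8: 1:3, 2:2, 3:3, 4:3, 5:1, 6:3, 7:4.
The largest is 4 (to 7), so the eccentricity of 8 is 4.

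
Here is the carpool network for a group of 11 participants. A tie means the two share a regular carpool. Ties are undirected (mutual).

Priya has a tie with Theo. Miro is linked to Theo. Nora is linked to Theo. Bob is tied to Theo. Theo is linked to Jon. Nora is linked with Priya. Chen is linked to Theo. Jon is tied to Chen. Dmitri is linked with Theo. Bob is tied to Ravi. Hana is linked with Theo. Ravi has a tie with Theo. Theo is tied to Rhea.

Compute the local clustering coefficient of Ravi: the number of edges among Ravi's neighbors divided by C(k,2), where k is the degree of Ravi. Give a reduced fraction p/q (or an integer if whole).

Ravi's neighbors: Bob and Theo (k = 2).
Possible neighbor pairs: C(2,2) = 1. Edges among them: Bob–Theo → e = 1.
Clustering(Ravi) = 1/1.

1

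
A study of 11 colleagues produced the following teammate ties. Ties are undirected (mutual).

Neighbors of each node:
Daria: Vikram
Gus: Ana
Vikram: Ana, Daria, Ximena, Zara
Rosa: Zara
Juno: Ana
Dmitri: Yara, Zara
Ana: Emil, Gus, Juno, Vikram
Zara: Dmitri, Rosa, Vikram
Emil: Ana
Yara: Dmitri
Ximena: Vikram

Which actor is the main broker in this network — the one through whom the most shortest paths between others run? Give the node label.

Unnormalized betweenness of each node: Ana:24, Daria:0, Dmitri:9, Emil:0, Gus:0, Juno:0, Rosa:0, Vikram:33, Ximena:0, Yara:0, Zara:23.
Vikram has the largest value, 33, making it the main broker — the node through which the most shortest paths run.

Vikram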